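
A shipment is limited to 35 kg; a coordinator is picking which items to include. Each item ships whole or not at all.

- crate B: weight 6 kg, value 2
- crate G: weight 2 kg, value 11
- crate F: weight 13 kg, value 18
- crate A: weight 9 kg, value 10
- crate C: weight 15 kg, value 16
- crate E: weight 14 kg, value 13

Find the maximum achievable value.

Allowing fractional choices, the relaxed optimum would be about 50.7, but items are indivisible.
crate G + crate F + crate E: weight 2 + 13 + 14 = 29 ≤ 35, value 11 + 18 + 13 = 42.
crate B + crate G + crate F + crate E: weight 6 + 2 + 13 + 14 = 35 ≤ 35, value 2 + 11 + 18 + 13 = 44.
crate G + crate F + crate C: weight 2 + 13 + 15 = 30 ≤ 35, value 11 + 18 + 16 = 45.
Best is crate G, crate F, and crate C with total value 45.

45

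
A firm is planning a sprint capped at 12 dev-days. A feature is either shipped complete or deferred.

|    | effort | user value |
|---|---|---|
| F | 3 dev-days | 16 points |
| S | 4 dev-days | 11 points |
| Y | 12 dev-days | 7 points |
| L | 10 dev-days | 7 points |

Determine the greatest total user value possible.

27

Allowing fractional choices, the relaxed optimum would be about 30.5, but features are indivisible.
F: effort 3 ≤ 12, user value 16.
F + S: effort 3 + 4 = 7 ≤ 12, user value 16 + 11 = 27.
Best is F and S with total user value 27.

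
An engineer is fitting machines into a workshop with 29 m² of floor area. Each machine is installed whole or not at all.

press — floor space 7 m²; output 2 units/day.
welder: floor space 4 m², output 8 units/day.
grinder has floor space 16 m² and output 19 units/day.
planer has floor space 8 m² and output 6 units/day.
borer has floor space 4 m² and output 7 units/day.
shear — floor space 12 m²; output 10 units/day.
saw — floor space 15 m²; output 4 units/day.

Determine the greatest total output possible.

Treat it as a binary knapsack problem.
welder + grinder + planer: floor space 4 + 16 + 8 = 28 ≤ 29, output 8 + 19 + 6 = 33.
welder + grinder + borer: floor space 4 + 16 + 4 = 24 ≤ 29, output 8 + 19 + 7 = 34.
Best is welder, grinder, and borer with total output 34.

34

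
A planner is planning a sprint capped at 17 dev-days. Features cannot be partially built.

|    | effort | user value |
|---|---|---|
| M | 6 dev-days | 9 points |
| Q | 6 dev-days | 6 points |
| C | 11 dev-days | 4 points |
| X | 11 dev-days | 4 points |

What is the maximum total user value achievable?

M + X: effort 6 + 11 = 17 ≤ 17, user value 9 + 4 = 13.
M + Q: effort 6 + 6 = 12 ≤ 17, user value 9 + 6 = 15.
M + C: effort 6 + 11 = 17 ≤ 17, user value 9 + 4 = 13.
Best is M and Q with total user value 15.

15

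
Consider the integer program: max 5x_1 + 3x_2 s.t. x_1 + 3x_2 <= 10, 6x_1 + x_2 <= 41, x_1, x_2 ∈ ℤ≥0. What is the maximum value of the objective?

(x_1,x_2)=(6,1): 1·6+3·1=9≤10, 6·6+1·1=37≤41, objective 33.
(x_1,x_2)=(6,0): 1·6+3·0=6≤10, 6·6+1·0=36≤41, objective 30.
Maximum is 33 at (x_1,x_2)=(6,1).

33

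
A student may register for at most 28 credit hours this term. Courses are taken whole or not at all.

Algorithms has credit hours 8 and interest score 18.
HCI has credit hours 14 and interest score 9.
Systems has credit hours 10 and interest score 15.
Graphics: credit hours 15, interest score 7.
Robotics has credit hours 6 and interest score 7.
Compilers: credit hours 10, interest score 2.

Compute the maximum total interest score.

40

Allowing fractional choices, the relaxed optimum would be about 42.6, but courses are indivisible.
Algorithms + HCI + Robotics: credit hours 8 + 14 + 6 = 28 ≤ 28, interest score 18 + 9 + 7 = 34.
Algorithms + Systems + Compilers: credit hours 8 + 10 + 10 = 28 ≤ 28, interest score 18 + 15 + 2 = 35.
Algorithms + Systems + Robotics: credit hours 8 + 10 + 6 = 24 ≤ 28, interest score 18 + 15 + 7 = 40.
Best is Algorithms, Systems, and Robotics with total interest score 40.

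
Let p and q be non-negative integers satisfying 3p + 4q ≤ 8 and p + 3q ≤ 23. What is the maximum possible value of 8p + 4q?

16

(p,q)=(2,0) is feasible, giving 16.
(p,q)=(1,1) is feasible, giving 12.
(p,q)=(1,0) is feasible, giving 8.
Maximum is 16 at (p,q)=(2,0).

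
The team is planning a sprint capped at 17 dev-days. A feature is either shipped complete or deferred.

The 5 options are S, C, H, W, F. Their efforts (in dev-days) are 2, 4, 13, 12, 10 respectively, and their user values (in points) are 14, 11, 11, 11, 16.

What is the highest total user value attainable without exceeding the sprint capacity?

41

S + F: effort 2 + 10 = 12 ≤ 17, user value 14 + 16 = 30.
S + C + F: effort 2 + 4 + 10 = 16 ≤ 17, user value 14 + 11 + 16 = 41.
Best is S, C, and F with total user value 41.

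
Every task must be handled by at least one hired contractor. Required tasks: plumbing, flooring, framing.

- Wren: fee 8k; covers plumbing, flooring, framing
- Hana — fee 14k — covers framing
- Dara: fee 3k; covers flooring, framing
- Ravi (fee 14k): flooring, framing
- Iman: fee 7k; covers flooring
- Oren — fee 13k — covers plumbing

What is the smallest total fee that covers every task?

8

Wren alone covers plumbing, flooring, framing — every task.
Total fee: 8.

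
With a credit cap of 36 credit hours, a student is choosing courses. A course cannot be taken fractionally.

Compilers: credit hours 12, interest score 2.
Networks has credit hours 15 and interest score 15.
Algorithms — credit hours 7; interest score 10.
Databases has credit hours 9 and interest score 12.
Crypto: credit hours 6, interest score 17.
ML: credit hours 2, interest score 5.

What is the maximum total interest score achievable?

49

Networks + Databases + Crypto + ML: credit hours 15 + 9 + 6 + 2 = 32 ≤ 36, interest score 15 + 12 + 17 + 5 = 49.
Networks + Algorithms + Crypto + ML: credit hours 15 + 7 + 6 + 2 = 30 ≤ 36, interest score 15 + 10 + 17 + 5 = 47.
Compilers + Algorithms + Databases + Crypto + ML: credit hours 12 + 7 + 9 + 6 + 2 = 36 ≤ 36, interest score 2 + 10 + 12 + 17 + 5 = 46.
Best is Networks, Databases, Crypto, and ML with total interest score 49.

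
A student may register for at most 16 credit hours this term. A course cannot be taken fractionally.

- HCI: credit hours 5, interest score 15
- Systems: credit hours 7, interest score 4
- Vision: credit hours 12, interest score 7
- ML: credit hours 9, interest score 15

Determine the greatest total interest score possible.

30

Allowing fractional choices, the relaxed optimum would be about 31.2, but courses are indivisible.
HCI + ML: credit hours 5 + 9 = 14 ≤ 16, interest score 15 + 15 = 30.
HCI + Systems: credit hours 5 + 7 = 12 ≤ 16, interest score 15 + 4 = 19.
Best is HCI and ML with total interest score 30.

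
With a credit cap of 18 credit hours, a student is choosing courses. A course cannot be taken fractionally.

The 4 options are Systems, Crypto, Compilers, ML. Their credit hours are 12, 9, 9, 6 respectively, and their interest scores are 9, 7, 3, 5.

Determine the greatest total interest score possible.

14

Treat it as a binary knapsack problem.
Allowing fractional choices, the relaxed optimum would be about 14.2, but courses are indivisible.
Systems + ML: credit hours 12 + 6 = 18 ≤ 18, interest score 9 + 5 = 14.
Crypto + ML: credit hours 9 + 6 = 15 ≤ 18, interest score 7 + 5 = 12.
Best is Systems and ML with total interest score 14.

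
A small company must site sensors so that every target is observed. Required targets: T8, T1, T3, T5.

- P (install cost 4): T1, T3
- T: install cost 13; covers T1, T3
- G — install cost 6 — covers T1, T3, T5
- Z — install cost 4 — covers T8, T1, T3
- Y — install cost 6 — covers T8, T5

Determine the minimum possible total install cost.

Choose G and Z: together they cover T8, T1, T3, T5 — every target.
Total install cost: 6 + 4 = 10.
No cover costs less than 10.

10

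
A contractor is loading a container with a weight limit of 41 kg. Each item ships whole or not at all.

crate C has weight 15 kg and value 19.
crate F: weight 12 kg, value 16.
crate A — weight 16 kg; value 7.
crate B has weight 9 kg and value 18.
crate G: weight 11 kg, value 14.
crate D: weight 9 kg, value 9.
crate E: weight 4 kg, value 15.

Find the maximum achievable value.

68

crate C + crate F + crate B + crate E: weight 15 + 12 + 9 + 4 = 40 ≤ 41, value 19 + 16 + 18 + 15 = 68.
crate C + crate B + crate G + crate E: weight 15 + 9 + 11 + 4 = 39 ≤ 41, value 19 + 18 + 14 + 15 = 66.
Best is crate C, crate F, crate B, and crate E with total value 68.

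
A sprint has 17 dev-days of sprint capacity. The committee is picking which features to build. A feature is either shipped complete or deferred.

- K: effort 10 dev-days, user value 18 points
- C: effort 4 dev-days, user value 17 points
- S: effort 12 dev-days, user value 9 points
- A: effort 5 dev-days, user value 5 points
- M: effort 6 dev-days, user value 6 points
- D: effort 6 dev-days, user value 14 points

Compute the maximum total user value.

Treat it as a binary knapsack problem.
Allowing fractional choices, the relaxed optimum would be about 43.6, but features are indivisible.
C + M + D: effort 4 + 6 + 6 = 16 ≤ 17, user value 17 + 6 + 14 = 37.
C + A + D: effort 4 + 5 + 6 = 15 ≤ 17, user value 17 + 5 + 14 = 36.
Best is C, M, and D with total user value 37.

37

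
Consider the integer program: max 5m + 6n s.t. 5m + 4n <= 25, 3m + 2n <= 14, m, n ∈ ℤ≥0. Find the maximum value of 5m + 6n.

The continuous relaxation peaks at (0, 6.25) with value 37.50; rounding to a feasible lattice point costs some objective.
(m,n)=(0,6): 5·0+4·6=24≤25, 3·0+2·6=12≤14, objective 36.
(m,n)=(1,5): 5·1+4·5=25≤25, 3·1+2·5=13≤14, objective 35.
(m,n)=(0,5): 5·0+4·5=20≤25, 3·0+2·5=10≤14, objective 30.
Maximum is 36 at (m,n)=(0,6).

36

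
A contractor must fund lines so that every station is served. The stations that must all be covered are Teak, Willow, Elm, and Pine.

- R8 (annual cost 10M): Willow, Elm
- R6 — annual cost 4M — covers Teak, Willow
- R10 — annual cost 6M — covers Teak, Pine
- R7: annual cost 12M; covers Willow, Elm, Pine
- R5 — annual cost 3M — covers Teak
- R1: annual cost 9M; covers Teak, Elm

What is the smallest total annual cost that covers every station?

The greedy cost-per-new-station heuristic would pick R6, R10, and R1 for 19, but a cheaper cover exists.
Choose R7 and R5: together they cover Teak, Willow, Elm, Pine — every station.
Total annual cost: 12 + 3 = 15.
No cover costs less than 15.

15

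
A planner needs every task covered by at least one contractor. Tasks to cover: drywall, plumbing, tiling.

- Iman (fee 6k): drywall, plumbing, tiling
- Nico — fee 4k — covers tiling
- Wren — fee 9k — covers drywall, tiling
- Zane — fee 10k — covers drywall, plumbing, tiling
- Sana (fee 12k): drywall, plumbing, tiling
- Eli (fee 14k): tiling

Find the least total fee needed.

6

Iman alone covers drywall, plumbing, tiling — every task.
Total fee: 6.
No cover costs less than 6.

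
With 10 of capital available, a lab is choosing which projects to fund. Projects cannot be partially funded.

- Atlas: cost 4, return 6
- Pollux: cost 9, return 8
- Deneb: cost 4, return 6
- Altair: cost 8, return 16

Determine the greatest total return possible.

16

Atlas + Deneb: cost 4 + 4 = 8 ≤ 10, return 6 + 6 = 12.
Altair: cost 8 ≤ 10, return 16.
Best is Altair with total return 16.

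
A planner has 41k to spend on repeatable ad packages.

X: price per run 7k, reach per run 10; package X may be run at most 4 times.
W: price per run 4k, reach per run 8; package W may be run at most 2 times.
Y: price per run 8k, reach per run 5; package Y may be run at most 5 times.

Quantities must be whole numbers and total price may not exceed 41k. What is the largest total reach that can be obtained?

56

W has the best ratio (8/4); taking only W gives at most 2×8 = 16 (stopped by the supply cap of 2).
Mixing does better — 4×X and 2×W: price 36 ≤ 41, reach 4·10 + 2·8 = 56.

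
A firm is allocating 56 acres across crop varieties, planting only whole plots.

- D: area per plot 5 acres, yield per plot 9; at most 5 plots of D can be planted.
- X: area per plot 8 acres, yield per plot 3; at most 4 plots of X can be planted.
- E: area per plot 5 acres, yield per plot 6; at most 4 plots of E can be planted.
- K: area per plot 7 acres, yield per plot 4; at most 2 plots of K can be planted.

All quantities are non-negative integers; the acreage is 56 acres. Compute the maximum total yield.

Take 5×D, 4×E, and 1×K: area 52 ≤ 56, yield 5·9 + 4·6 + 1·4 = 73.
D has the best ratio (9/5) and is taken to its limit of 5; remaining capacity is filled optimally with the others.

73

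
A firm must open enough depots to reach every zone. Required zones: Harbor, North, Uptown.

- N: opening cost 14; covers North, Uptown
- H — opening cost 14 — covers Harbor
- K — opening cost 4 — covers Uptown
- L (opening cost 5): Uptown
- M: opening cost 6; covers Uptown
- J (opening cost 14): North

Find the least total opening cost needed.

28

Choose N and H: together they cover Harbor, North, Uptown — every zone.
Total opening cost: 14 + 14 = 28.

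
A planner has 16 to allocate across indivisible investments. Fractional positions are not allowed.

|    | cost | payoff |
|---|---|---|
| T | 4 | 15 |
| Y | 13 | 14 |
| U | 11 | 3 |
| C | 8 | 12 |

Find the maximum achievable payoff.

T + C: cost 4 + 8 = 12 ≤ 16, payoff 15 + 12 = 27.
T: cost 4 ≤ 16, payoff 15.
T + U: cost 4 + 11 = 15 ≤ 16, payoff 15 + 3 = 18.
Best is T and C with total payoff 27.

27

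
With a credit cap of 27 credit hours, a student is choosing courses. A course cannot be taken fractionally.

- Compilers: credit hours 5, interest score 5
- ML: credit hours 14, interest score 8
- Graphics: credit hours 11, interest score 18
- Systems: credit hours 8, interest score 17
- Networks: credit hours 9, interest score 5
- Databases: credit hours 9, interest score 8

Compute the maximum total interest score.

40

Allowing fractional choices, the relaxed optimum would be about 42.7, but courses are indivisible.
Graphics + Systems: credit hours 11 + 8 = 19 ≤ 27, interest score 18 + 17 = 35.
Compilers + Graphics + Systems: credit hours 5 + 11 + 8 = 24 ≤ 27, interest score 5 + 18 + 17 = 40.
Best is Compilers, Graphics, and Systems with total interest score 40.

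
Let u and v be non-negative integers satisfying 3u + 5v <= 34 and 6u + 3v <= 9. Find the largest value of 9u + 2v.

Relaxing integrality, the LP optimum is 13.50 at (u,v) = (1.5, 0), which is not an integer point.
(u,v)=(1,1): 3·1+5·1=8≤34, 6·1+3·1=9≤9, objective 11.
(u,v)=(1,0): 3·1+5·0=3≤34, 6·1+3·0=6≤9, objective 9.
(u,v)=(0,2): 3·0+5·2=10≤34, 6·0+3·2=6≤9, objective 4.
Maximum is 11 at (u,v)=(1,1).

11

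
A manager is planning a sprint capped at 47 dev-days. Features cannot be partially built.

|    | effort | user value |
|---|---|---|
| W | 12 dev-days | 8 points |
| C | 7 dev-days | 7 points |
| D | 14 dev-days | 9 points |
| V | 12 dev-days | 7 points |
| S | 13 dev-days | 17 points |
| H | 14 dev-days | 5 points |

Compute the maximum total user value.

41

This is an integer program with binary decision variables.
Allowing fractional choices, the relaxed optimum would be about 41.6, but features are indivisible.
W + C + D + S: effort 12 + 7 + 14 + 13 = 46 ≤ 47, user value 8 + 7 + 9 + 17 = 41.
W + C + V + S: effort 12 + 7 + 12 + 13 = 44 ≤ 47, user value 8 + 7 + 7 + 17 = 39.
C + D + V + S: effort 7 + 14 + 12 + 13 = 46 ≤ 47, user value 7 + 9 + 7 + 17 = 40.
Best is W, C, D, and S with total user value 41.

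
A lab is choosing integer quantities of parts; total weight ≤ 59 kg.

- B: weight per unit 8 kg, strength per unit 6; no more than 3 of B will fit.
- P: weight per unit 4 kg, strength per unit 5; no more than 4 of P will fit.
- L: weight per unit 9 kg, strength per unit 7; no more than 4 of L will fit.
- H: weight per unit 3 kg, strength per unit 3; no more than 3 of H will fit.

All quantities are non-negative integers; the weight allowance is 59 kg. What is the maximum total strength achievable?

55

2×B, 4×P, 2×L, and 3×H: weight 59 ≤ 59, strength 2·6 + 4·5 + 2·7 + 3·3 = 55.
4×P, 4×L, and 2×H: weight 58 ≤ 59, strength 4·5 + 4·7 + 2·3 = 54.
Best is 55.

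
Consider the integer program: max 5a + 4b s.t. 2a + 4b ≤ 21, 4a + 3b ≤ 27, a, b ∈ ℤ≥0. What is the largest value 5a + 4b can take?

(a,b)=(6,1): 2·6+4·1=16≤21, 4·6+3·1=27≤27, objective 34.
(a,b)=(5,2): 2·5+4·2=18≤21, 4·5+3·2=26≤27, objective 33.
(a,b)=(4,3): 2·4+4·3=20≤21, 4·4+3·3=25≤27, objective 32.
The best lattice point is (6,1), giving 34.

34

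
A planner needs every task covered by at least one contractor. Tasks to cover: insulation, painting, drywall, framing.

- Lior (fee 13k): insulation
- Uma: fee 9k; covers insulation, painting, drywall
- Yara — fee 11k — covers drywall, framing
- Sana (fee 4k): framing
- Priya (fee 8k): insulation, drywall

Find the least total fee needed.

13

Choose Uma and Sana: together they cover insulation, painting, drywall, framing — every task.
Total fee: 9 + 4 = 13.
No cover costs less than 13.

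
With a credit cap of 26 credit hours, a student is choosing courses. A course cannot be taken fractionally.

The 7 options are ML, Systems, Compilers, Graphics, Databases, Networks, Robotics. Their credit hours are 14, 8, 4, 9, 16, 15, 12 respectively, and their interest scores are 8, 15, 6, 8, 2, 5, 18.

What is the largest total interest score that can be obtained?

This is an integer program with binary decision variables.
Take Systems, Compilers, and Robotics: credit hours 8 + 4 + 12 = 24 ≤ 26, interest score 15 + 6 + 18 = 39.
No other feasible combination does better.

39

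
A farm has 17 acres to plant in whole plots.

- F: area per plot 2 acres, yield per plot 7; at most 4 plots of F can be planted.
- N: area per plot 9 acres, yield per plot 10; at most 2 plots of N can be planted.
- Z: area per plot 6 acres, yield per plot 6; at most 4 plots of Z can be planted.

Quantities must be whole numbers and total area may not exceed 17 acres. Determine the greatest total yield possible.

38

F has the best ratio (7/2); taking only F gives at most 4×7 = 28 (stopped by the supply cap of 4).
Mixing does better — 4×F and 1×N: area 17 ≤ 17, yield 4·7 + 1·10 = 38.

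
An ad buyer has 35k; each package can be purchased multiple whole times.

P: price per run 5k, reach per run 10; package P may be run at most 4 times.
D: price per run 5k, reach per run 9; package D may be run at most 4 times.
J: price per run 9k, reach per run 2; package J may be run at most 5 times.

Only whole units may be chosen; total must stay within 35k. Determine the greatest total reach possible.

67

This is a bounded integer knapsack.
4×P and 3×D: price 35 ≤ 35, reach 4·10 + 3·9 = 67.
3×P and 4×D: price 35 ≤ 35, reach 3·10 + 4·9 = 66.
Best is 67.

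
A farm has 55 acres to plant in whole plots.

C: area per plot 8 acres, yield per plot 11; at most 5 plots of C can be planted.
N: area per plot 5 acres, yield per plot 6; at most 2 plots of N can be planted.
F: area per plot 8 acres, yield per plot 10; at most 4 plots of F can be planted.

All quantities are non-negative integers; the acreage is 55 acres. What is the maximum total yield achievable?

71

C has the best ratio (11/8); taking only C gives at most 5×11 = 55 (stopped by the supply cap of 5).
Mixing does better — 5×C, 1×N, and 1×F: area 53 ≤ 55, yield 5·11 + 1·6 + 1·10 = 71.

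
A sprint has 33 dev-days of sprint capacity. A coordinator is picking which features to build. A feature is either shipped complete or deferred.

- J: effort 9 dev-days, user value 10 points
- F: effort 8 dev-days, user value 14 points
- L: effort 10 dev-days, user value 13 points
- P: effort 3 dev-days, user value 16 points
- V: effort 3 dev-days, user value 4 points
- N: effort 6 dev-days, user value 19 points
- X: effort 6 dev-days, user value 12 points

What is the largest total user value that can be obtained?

F + L + P + V + N: effort 8 + 10 + 3 + 3 + 6 = 30 ≤ 33, user value 14 + 13 + 16 + 4 + 19 = 66.
F + L + P + N + X: effort 8 + 10 + 3 + 6 + 6 = 33 ≤ 33, user value 14 + 13 + 16 + 19 + 12 = 74.
J + F + P + N + X: effort 9 + 8 + 3 + 6 + 6 = 32 ≤ 33, user value 10 + 14 + 16 + 19 + 12 = 71.
Best is F, L, P, N, and X with total user value 74.

74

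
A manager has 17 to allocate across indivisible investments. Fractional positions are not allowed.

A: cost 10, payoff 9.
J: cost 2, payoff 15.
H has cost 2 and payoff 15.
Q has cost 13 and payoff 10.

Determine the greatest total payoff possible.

40

Allowing fractional choices, the relaxed optimum would be about 41.3, but investments are indivisible.
J + H: cost 2 + 2 = 4 ≤ 17, payoff 15 + 15 = 30.
A + J + H: cost 10 + 2 + 2 = 14 ≤ 17, payoff 9 + 15 + 15 = 39.
J + H + Q: cost 2 + 2 + 13 = 17 ≤ 17, payoff 15 + 15 + 10 = 40.
Best is J, H, and Q with total payoff 40.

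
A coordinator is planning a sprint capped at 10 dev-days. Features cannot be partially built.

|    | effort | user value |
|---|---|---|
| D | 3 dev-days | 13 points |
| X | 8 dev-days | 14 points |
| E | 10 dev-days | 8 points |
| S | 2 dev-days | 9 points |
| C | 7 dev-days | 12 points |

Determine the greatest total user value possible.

Treat it as a binary knapsack problem.
Allowing fractional choices, the relaxed optimum would be about 30.8, but features are indivisible.
X + S: effort 8 + 2 = 10 ≤ 10, user value 14 + 9 = 23.
D + C: effort 3 + 7 = 10 ≤ 10, user value 13 + 12 = 25.
Best is D and C with total user value 25.

25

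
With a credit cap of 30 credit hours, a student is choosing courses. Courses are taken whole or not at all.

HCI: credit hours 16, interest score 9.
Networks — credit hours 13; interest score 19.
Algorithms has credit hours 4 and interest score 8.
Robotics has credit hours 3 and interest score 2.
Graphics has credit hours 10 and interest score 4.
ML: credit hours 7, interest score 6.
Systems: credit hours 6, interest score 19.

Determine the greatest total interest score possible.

Networks + Algorithms + ML + Systems: credit hours 13 + 4 + 7 + 6 = 30 ≤ 30, interest score 19 + 8 + 6 + 19 = 52.
Networks + Algorithms + Robotics + Systems: credit hours 13 + 4 + 3 + 6 = 26 ≤ 30, interest score 19 + 8 + 2 + 19 = 48.
Networks + Algorithms + Systems: credit hours 13 + 4 + 6 = 23 ≤ 30, interest score 19 + 8 + 19 = 46.
Best is Networks, Algorithms, ML, and Systems with total interest score 52.

52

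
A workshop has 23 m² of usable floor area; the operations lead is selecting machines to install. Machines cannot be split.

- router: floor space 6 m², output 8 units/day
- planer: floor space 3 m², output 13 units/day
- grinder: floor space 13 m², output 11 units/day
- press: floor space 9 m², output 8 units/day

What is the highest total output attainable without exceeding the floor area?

Treat it as a binary knapsack problem.
Allowing fractional choices, the relaxed optimum would be about 33.2, but machines are indivisible.
router + planer + press: floor space 6 + 3 + 9 = 18 ≤ 23, output 8 + 13 + 8 = 29.
router + planer + grinder: floor space 6 + 3 + 13 = 22 ≤ 23, output 8 + 13 + 11 = 32.
planer + grinder: floor space 3 + 13 = 16 ≤ 23, output 13 + 11 = 24.
Best is router, planer, and grinder with total output 32.

32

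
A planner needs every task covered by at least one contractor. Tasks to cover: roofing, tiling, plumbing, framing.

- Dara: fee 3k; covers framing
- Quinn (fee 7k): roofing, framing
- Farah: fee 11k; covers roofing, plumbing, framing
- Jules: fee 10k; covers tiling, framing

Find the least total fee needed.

The greedy cost-per-new-task heuristic would pick Dara, Farah, and Jules for 24, but a cheaper cover exists.
Choose Farah and Jules: together they cover roofing, tiling, plumbing, framing — every task.
Total fee: 11 + 10 = 21.
No cover costs less than 21.

21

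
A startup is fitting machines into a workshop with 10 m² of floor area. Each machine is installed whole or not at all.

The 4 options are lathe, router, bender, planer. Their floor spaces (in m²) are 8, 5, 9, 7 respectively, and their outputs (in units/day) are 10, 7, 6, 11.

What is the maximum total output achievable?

Allowing fractional choices, the relaxed optimum would be about 15.2, but machines are indivisible.
planer: floor space 7 ≤ 10, output 11.
lathe: floor space 8 ≤ 10, output 10.
router: floor space 5 ≤ 10, output 7.
Best is planer with total output 11.

11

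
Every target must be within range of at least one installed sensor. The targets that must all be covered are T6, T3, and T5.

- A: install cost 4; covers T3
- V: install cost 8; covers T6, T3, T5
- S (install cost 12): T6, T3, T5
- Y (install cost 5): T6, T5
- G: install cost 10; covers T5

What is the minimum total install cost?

This is a weighted set-cover instance.
The greedy cost-per-new-target heuristic would pick Y and A for 9, but a cheaper cover exists.
V alone covers T6, T3, T5 — every target.
Total install cost: 8.
No cover costs less than 8.

8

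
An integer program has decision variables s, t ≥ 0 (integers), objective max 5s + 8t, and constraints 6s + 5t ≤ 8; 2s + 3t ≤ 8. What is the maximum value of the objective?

The continuous relaxation peaks at (0, 1.6) with value 12.80; rounding to a feasible lattice point costs some objective.
(s,t)=(0,1): 6·0+5·1=5≤8, 2·0+3·1=3≤8, objective 8.
(s,t)=(1,0): 6·1+5·0=6≤8, 2·1+3·0=2≤8, objective 5.
(s,t)=(0,0): 6·0+5·0=0≤8, 2·0+3·0=0≤8, objective 0.
No feasible integer point exceeds 8.

8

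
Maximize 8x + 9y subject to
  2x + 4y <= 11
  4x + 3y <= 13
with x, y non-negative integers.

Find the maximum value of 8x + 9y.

26

(x,y)=(1,2): 2·1+4·2=10≤11, 4·1+3·2=10≤13, objective 26.
(x,y)=(2,1): 2·2+4·1=8≤11, 4·2+3·1=11≤13, objective 25.
(x,y)=(0,2): 2·0+4·2=8≤11, 4·0+3·2=6≤13, objective 18.
The best lattice point is (1,2), giving 26.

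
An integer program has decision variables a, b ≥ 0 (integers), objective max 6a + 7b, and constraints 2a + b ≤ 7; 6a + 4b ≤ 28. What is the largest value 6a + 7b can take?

49

(a,b)=(0,7): 2·0+1·7=7≤7, 6·0+4·7=28≤28, objective 49.
(a,b)=(0,6): 2·0+1·6=6≤7, 6·0+4·6=24≤28, objective 42.
The best lattice point is (0,7), giving 49.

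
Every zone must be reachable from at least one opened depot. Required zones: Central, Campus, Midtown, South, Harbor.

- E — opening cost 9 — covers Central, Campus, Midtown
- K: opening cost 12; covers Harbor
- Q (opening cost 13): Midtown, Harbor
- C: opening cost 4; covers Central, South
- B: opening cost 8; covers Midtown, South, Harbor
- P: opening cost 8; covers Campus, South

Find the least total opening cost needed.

The greedy cost-per-new-zone heuristic would pick C, B, and P for 20, but a cheaper cover exists.
Choose E and B: together they cover Central, Campus, Midtown, South, Harbor — every zone.
Total opening cost: 9 + 8 = 17.
No cover costs less than 17.

17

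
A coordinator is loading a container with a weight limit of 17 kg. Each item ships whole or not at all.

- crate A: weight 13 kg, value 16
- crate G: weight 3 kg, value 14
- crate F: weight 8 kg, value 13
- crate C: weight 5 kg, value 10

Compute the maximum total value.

37

Allowing fractional choices, the relaxed optimum would be about 38.2, but items are indivisible.
crate A + crate G: weight 13 + 3 = 16 ≤ 17, value 16 + 14 = 30.
crate G + crate F + crate C: weight 3 + 8 + 5 = 16 ≤ 17, value 14 + 13 + 10 = 37.
Best is crate G, crate F, and crate C with total value 37.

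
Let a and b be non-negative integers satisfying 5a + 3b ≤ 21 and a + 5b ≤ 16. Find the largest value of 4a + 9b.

31

(a,b)=(1,3): 5·1+3·3=14≤21, 1·1+5·3=16≤16, objective 31.
(a,b)=(3,2): 5·3+3·2=21≤21, 1·3+5·2=13≤16, objective 30.
(a,b)=(0,3): 5·0+3·3=9≤21, 1·0+5·3=15≤16, objective 27.
The best lattice point is (1,3), giving 31.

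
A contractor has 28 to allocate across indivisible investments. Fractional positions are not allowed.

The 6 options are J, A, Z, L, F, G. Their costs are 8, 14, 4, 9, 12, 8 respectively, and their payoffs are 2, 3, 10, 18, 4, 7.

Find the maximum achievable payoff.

35

Take Z, L, and G: cost 4 + 9 + 8 = 21 ≤ 28, payoff 10 + 18 + 7 = 35.
No other feasible combination does better.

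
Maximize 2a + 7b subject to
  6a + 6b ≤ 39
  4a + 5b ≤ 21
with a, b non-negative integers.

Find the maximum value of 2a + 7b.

(a,b)=(0,4): 6·0+6·4=24≤39, 4·0+5·4=20≤21, objective 28.
(a,b)=(1,3): 6·1+6·3=24≤39, 4·1+5·3=19≤21, objective 23.
(a,b)=(0,3): 6·0+6·3=18≤39, 4·0+5·3=15≤21, objective 21.
The best lattice point is (0,4), giving 28.

28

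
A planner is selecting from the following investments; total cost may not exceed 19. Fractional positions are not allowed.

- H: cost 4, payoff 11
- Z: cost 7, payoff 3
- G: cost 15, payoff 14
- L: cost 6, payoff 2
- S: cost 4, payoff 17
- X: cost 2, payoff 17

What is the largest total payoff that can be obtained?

This is a 0-1 knapsack instance.
Allowing fractional choices, the relaxed optimum would be about 53.4, but investments are indivisible.
H + S + X: cost 4 + 4 + 2 = 10 ≤ 19, payoff 11 + 17 + 17 = 45.
H + Z + S + X: cost 4 + 7 + 4 + 2 = 17 ≤ 19, payoff 11 + 3 + 17 + 17 = 48.
H + L + S + X: cost 4 + 6 + 4 + 2 = 16 ≤ 19, payoff 11 + 2 + 17 + 17 = 47.
Best is H, Z, S, and X with total payoff 48.

48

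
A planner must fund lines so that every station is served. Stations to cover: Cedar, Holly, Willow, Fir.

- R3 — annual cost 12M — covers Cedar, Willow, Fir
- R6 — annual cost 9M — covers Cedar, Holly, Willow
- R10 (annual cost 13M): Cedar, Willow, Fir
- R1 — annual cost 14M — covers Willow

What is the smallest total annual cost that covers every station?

Choose R3 and R6: together they cover Cedar, Holly, Willow, Fir — every station.
Total annual cost: 12 + 9 = 21.
No cover costs less than 21.

21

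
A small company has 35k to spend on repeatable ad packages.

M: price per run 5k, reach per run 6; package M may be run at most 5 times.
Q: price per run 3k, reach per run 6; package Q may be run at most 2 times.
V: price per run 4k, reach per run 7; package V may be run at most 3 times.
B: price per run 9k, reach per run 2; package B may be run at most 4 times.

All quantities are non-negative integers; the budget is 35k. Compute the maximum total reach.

Take 3×M, 2×Q, and 3×V: price 33 ≤ 35, reach 3·6 + 2·6 + 3·7 = 51.
Q has the best ratio (6/3) and is taken to its limit of 2; remaining capacity is filled optimally with the others.

51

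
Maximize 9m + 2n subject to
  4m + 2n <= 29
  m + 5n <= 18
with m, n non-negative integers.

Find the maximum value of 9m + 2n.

(m,n)=(7,0): 4·7+2·0=28≤29, 1·7+5·0=7≤18, objective 63.
(m,n)=(6,1): 4·6+2·1=26≤29, 1·6+5·1=11≤18, objective 56.
(m,n)=(6,0): 4·6+2·0=24≤29, 1·6+5·0=6≤18, objective 54.
No feasible integer point exceeds 63.

63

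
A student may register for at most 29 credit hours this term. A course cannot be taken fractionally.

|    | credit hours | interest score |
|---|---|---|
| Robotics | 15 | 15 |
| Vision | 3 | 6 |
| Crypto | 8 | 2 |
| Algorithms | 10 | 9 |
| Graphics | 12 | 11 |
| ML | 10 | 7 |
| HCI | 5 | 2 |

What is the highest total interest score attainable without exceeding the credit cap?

Take Robotics, Vision, and Algorithms: credit hours 15 + 3 + 10 = 28 ≤ 29, interest score 15 + 6 + 9 = 30.
No other feasible combination does better.

30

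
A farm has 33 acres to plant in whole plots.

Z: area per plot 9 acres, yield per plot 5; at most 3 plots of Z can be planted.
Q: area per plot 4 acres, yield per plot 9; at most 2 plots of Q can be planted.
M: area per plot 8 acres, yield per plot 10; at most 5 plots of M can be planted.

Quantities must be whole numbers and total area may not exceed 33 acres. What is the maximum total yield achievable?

48

Q has the best ratio (9/4); taking only Q gives at most 2×9 = 18 (stopped by the supply cap of 2).
Mixing does better — 2×Q and 3×M: area 32 ≤ 33, yield 2·9 + 3·10 = 48.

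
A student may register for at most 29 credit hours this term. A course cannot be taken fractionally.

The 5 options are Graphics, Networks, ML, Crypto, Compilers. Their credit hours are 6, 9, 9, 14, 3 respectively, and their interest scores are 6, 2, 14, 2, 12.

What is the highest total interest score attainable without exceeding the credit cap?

Take Graphics, Networks, ML, and Compilers: credit hours 6 + 9 + 9 + 3 = 27 ≤ 29, interest score 6 + 2 + 14 + 12 = 34.
No other feasible combination does better.

34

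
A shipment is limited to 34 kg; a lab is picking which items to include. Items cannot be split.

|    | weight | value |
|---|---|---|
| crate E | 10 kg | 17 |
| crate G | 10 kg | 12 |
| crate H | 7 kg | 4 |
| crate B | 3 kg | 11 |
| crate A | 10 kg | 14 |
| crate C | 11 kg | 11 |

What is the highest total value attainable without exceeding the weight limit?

54

Take crate E, crate G, crate B, and crate A: weight 10 + 10 + 3 + 10 = 33 ≤ 34, value 17 + 12 + 11 + 14 = 54.
No other feasible combination does better.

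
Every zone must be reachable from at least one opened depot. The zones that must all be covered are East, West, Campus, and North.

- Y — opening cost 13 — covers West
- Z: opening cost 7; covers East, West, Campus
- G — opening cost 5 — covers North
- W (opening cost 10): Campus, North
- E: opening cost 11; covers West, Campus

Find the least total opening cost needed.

12

Choose Z and G: together they cover East, West, Campus, North — every zone.
Total opening cost: 7 + 5 = 12.
No cover costs less than 12.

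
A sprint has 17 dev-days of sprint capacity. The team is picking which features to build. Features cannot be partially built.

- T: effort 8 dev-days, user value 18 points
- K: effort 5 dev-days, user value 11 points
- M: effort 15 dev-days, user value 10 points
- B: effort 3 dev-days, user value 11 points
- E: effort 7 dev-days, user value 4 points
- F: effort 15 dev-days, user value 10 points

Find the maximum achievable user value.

40

This is a 0-1 knapsack instance.
T + K + B: effort 8 + 5 + 3 = 16 ≤ 17, user value 18 + 11 + 11 = 40.
T + B: effort 8 + 3 = 11 ≤ 17, user value 18 + 11 = 29.
Best is T, K, and B with total user value 40.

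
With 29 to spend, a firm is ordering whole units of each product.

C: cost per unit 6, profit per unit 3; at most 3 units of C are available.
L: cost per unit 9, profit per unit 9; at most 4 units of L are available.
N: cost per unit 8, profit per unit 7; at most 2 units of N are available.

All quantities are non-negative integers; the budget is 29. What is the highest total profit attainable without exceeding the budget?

27

3×L: cost 27 ≤ 29, profit 3·9 = 27.
2×L and 1×N: cost 26 ≤ 29, profit 2·9 + 1·7 = 25.
Best is 27.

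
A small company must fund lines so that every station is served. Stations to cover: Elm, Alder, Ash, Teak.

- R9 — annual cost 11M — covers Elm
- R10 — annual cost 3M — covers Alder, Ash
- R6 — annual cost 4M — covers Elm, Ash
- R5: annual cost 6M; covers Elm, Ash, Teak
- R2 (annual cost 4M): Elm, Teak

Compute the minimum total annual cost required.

7

This is a weighted set-cover instance.
Choose R10 and R2: together they cover Elm, Alder, Ash, Teak — every station.
Total annual cost: 3 + 4 = 7.
No cover costs less than 7.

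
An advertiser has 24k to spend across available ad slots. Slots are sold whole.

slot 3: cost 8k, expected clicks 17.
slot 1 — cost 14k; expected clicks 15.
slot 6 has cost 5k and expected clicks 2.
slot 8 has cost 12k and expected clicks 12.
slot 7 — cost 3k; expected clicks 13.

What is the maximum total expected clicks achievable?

42

Treat it as a binary knapsack problem.
Allowing fractional choices, the relaxed optimum would be about 43.9, but ad slots are indivisible.
slot 3 + slot 1: cost 8 + 14 = 22 ≤ 24, expected clicks 17 + 15 = 32.
slot 3 + slot 6 + slot 7: cost 8 + 5 + 3 = 16 ≤ 24, expected clicks 17 + 2 + 13 = 32.
slot 3 + slot 8 + slot 7: cost 8 + 12 + 3 = 23 ≤ 24, expected clicks 17 + 12 + 13 = 42.
Best is slot 3, slot 8, and slot 7 with total expected clicks 42.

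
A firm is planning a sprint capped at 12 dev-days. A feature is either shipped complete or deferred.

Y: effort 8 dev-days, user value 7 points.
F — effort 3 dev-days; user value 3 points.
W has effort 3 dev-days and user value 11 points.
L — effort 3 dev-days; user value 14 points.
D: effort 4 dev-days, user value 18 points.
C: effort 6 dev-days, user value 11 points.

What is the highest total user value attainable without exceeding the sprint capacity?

W + L + D: effort 3 + 3 + 4 = 10 ≤ 12, user value 11 + 14 + 18 = 43.
W + L + C: effort 3 + 3 + 6 = 12 ≤ 12, user value 11 + 14 + 11 = 36.
F + L + D: effort 3 + 3 + 4 = 10 ≤ 12, user value 3 + 14 + 18 = 35.
Best is W, L, and D with total user value 43.

43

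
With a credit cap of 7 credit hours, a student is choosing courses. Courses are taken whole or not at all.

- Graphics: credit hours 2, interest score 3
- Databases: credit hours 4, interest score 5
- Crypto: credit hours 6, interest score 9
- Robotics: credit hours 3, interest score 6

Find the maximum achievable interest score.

11

Graphics + Robotics: credit hours 2 + 3 = 5 ≤ 7, interest score 3 + 6 = 9.
Databases + Robotics: credit hours 4 + 3 = 7 ≤ 7, interest score 5 + 6 = 11.
Best is Databases and Robotics with total interest score 11.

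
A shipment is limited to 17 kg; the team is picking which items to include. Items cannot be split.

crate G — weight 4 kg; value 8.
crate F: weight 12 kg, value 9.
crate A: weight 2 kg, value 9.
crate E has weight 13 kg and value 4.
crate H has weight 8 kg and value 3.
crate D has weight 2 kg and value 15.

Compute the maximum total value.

35

Allowing fractional choices, the relaxed optimum would be about 38.8, but items are indivisible.
crate F + crate A + crate D: weight 12 + 2 + 2 = 16 ≤ 17, value 9 + 9 + 15 = 33.
crate G + crate A + crate H + crate D: weight 4 + 2 + 8 + 2 = 16 ≤ 17, value 8 + 9 + 3 + 15 = 35.
Best is crate G, crate A, crate H, and crate D with total value 35.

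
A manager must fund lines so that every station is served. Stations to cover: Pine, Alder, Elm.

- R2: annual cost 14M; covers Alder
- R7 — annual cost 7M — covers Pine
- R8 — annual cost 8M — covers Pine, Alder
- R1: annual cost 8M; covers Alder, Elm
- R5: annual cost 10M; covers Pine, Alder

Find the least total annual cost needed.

15

This is a weighted set-cover instance.
The greedy cost-per-new-station heuristic would pick R8 and R1 for 16, but a cheaper cover exists.
Choose R7 and R1: together they cover Pine, Alder, Elm — every station.
Total annual cost: 7 + 8 = 15.
No cover costs less than 15.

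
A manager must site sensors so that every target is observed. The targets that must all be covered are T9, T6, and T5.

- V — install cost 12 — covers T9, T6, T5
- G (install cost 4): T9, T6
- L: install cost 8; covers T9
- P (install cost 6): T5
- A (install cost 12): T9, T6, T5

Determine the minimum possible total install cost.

Choose G and P: together they cover T9, T6, T5 — every target.
Total install cost: 4 + 6 = 10.

10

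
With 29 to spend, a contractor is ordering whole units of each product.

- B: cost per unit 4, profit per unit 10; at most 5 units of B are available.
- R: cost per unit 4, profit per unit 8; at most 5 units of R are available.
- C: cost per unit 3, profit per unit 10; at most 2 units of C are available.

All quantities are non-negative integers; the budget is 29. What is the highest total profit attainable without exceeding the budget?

Take 5×B and 2×C: cost 26 ≤ 29, profit 5·10 + 2·10 = 70.
C has the best ratio (10/3) and is taken to its limit of 2; remaining capacity is filled optimally with the others.

70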